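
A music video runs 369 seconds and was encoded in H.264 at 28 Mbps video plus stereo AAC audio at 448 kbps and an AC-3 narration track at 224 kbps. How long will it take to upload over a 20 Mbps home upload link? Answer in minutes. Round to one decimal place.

Audio total: 448 + 224 = 672 kbps = 0.672 Mbps.
Total bitrate: 28.672 Mbps.
File: 28.672 Mbps × 369 s = 10580.0 Mb.
At 20 Mbps: 10580.0 / 20 = 529.0 s ≈ 8.82 minutes.

8.8 minutes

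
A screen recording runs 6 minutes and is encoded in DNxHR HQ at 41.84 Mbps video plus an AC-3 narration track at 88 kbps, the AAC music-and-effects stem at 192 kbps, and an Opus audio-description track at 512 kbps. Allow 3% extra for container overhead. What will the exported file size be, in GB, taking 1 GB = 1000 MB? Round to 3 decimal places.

6 min = 360 s
Audio total: 88 + 192 + 512 = 792 kbps = 0.792 Mbps.
Total bitrate: 41.84 + 0.792 = 42.632 Mbps.
Stream data: 42.632 Mbps × 360 s = 15347.5 Mb.
With 3% container overhead: ×1.03.
15,808 Mb ÷ 8 = 1,976 MB → 1.976 GB.

1.976 GB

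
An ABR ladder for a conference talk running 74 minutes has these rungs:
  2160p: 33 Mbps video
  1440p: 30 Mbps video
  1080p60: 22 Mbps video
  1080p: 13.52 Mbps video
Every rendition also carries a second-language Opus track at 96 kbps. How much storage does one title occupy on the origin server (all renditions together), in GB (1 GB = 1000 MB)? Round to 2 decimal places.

54.89 GB

74 min = 4440 s
Audio: 96 kbps = 0.096 Mbps.
Sum of rendition bitrates: (33+0.096) + (30+0.096) + (22+0.096) + (13.52+0.096) = 98.904 Mbps.
× 4440 s = 439,134 Mb = 54,892 MB = 54.89 GB.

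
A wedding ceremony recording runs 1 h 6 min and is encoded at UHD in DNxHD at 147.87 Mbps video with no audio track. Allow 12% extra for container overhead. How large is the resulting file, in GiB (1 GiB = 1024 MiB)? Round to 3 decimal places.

1 h 6 min = 66 min = 3960 s
Total bitrate: 147.87 Mbps.
Stream data: 147.870 Mbps × 3960 s = 585565.2 Mb.
With 12% container overhead: ×1.12.
655,833 Mb = 81,979,128,000 bytes ÷ 1,073,741,824 = 76.35 GiB.

76.349 GiB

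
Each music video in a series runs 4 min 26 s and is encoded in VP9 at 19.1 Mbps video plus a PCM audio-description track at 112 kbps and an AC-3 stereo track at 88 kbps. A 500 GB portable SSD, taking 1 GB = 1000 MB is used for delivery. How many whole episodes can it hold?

4 min 26 s = 266 s
Audio total: 112 + 88 = 200 kbps = 0.200 Mbps.
Total bitrate: 19.300 Mbps.
Per item: 19.300 Mbps × 266 s = 5,134 Mb = 641.7 MB.
Capacity: 500 GB = 4,000,000 Mb; 779.15 items → 779 complete.

779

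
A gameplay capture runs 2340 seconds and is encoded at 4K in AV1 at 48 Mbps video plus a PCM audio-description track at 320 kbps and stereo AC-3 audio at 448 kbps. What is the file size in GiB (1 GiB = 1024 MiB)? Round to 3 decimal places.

13.285 GiB

Audio total: 320 + 448 = 768 kbps = 0.768 Mbps.
Total bitrate: 48 + 0.768 = 48.768 Mbps.
Stream data: 48.768 Mbps × 2340 s = 114117.1 Mb.
114,117 Mb = 14,264,640,000 bytes ÷ 1,073,741,824 = 13.28 GiB.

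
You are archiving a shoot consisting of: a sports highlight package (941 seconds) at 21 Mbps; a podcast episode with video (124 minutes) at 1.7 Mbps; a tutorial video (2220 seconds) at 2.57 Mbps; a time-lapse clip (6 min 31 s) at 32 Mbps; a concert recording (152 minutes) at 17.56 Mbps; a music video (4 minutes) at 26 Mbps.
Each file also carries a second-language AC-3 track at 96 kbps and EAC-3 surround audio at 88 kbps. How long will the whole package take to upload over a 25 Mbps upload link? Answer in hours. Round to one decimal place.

2.5 hours

Audio total: 96 + 88 = 184 kbps = 0.184 Mbps.
sports highlight package: 21.184 Mbps × 941 s = 19934.1 Mb
podcast episode with video: 1.884 Mbps × 7440 s = 14017.0 Mb
tutorial video: 2.754 Mbps × 2220 s = 6113.9 Mb
time-lapse clip: 32.184 Mbps × 391 s = 12583.9 Mb
concert recording: 17.744 Mbps × 9120 s = 161825.3 Mb
music video: 26.184 Mbps × 240 s = 6284.2 Mb
Total: 220758.4 Mb = 27594.8 MB.
At 25 Mbps: 220758.4 / 25 = 8830 s ≈ 2.45 hours.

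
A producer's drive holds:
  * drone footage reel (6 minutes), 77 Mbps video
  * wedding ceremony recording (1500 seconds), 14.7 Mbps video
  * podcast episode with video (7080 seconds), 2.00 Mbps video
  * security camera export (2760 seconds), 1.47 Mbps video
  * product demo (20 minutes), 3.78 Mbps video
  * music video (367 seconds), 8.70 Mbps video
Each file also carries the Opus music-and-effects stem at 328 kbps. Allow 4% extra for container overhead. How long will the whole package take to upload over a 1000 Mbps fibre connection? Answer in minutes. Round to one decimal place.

1.4 minutes

Audio: 328 kbps = 0.328 Mbps.
drone footage reel: 77.328 Mbps × 360 s × 1.04 = 28951.6 Mb
wedding ceremony recording: 15.028 Mbps × 1500 s × 1.04 = 23443.7 Mb
podcast episode with video: 2.328 Mbps × 7080 s × 1.04 = 17141.5 Mb
security camera export: 1.798 Mbps × 2760 s × 1.04 = 5161.0 Mb
product demo: 4.108 Mbps × 1200 s × 1.04 = 5126.8 Mb
music video: 9.028 Mbps × 367 s × 1.04 = 3445.8 Mb
Total: 83270.4 Mb = 10408.8 MB.
At 1000 Mbps: 83270.4 / 1000 = 83 s ≈ 1.39 minutes.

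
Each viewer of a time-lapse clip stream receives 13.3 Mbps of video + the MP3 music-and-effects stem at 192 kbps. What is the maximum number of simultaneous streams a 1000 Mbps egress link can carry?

Audio: 192 kbps = 0.192 Mbps.
Per-viewer media rate: 13.492 Mbps.
1000 Mbps = 1,000 Mbps; 1,000 / 13.492 = 74.12 → 74 viewers.

74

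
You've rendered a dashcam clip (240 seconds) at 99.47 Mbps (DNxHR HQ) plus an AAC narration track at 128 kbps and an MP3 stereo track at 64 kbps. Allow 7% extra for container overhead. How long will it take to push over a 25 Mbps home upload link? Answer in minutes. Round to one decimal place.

17.1 minutes

Audio total: 128 + 64 = 192 kbps = 0.192 Mbps.
Total bitrate: 99.662 Mbps.
File: 99.662 Mbps × 240 s = 23918.9 Mb.
With 7% container overhead: ×1.07. → 25593.2 Mb.
At 25 Mbps: 25593.2 / 25 = 1023.7 s ≈ 17.1 minutes.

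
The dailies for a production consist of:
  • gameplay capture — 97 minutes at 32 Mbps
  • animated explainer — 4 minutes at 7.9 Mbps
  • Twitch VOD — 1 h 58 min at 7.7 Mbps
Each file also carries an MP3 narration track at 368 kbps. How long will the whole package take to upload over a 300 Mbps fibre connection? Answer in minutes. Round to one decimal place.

Audio: 368 kbps = 0.368 Mbps.
gameplay capture: 32.368 Mbps × 5820 s = 188381.8 Mb
animated explainer: 8.268 Mbps × 240 s = 1984.3 Mb
Twitch VOD: 8.068 Mbps × 7080 s = 57121.4 Mb
Total: 247487.5 Mb = 30935.9 MB.
At 300 Mbps: 247487.5 / 300 = 825 s ≈ 13.7 minutes.

13.7 minutes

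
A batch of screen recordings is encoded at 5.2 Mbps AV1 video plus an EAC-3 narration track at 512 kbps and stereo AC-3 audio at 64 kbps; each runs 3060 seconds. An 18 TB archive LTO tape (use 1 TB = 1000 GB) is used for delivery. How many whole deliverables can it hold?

Audio total: 512 + 64 = 576 kbps = 0.576 Mbps.
Total bitrate: 5.776 Mbps.
Per item: 5.776 Mbps × 3060 s = 17,675 Mb = 2,209 MB.
Capacity: 18 TB = 144,000,000 Mb; 8147.30 items → 8147 complete.

8147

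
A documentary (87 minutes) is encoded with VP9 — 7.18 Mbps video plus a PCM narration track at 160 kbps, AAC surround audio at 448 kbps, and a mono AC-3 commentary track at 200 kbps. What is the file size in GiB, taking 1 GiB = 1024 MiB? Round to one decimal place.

4.9 GiB

87 min = 5220 s
Audio total: 160 + 448 + 200 = 808 kbps = 0.808 Mbps.
Total bitrate: 7.18 + 0.808 = 7.988 Mbps.
Stream data: 7.988 Mbps × 5220 s = 41697.4 Mb.
41,697 Mb = 5,212,170,000 bytes ÷ 1,073,741,824 = 4.854 GiB.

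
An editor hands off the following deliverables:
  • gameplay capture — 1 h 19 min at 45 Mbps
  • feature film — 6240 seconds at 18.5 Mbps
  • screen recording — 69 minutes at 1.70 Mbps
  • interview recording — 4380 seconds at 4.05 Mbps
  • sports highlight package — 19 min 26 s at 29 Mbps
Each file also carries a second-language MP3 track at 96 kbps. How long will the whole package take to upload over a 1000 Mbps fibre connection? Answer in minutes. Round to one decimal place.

Audio: 96 kbps = 0.096 Mbps.
gameplay capture: 45.096 Mbps × 4740 s = 213755.0 Mb
feature film: 18.596 Mbps × 6240 s = 116039.0 Mb
screen recording: 1.796 Mbps × 4140 s = 7435.4 Mb
interview recording: 4.146 Mbps × 4380 s = 18159.5 Mb
sports highlight package: 29.096 Mbps × 1166 s = 33925.9 Mb
Total: 389314.9 Mb = 48664.4 MB.
At 1000 Mbps: 389314.9 / 1000 = 389 s ≈ 6.49 minutes.

6.5 minutes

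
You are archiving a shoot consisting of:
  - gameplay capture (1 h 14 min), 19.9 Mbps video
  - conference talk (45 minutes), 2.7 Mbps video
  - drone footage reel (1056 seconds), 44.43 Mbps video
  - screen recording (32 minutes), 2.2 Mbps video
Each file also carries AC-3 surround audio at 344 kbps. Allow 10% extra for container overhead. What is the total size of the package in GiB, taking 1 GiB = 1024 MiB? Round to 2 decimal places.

Audio: 344 kbps = 0.344 Mbps.
gameplay capture: 20.244 Mbps × 4440 s × 1.10 = 98871.7 Mb
conference talk: 3.044 Mbps × 2700 s × 1.10 = 9040.7 Mb
drone footage reel: 44.774 Mbps × 1056 s × 1.10 = 52009.5 Mb
screen recording: 2.544 Mbps × 1920 s × 1.10 = 5372.9 Mb
Total: 165294.8 Mb = 20661.8 MB.
= 19.24 GiB.

19.24 GiB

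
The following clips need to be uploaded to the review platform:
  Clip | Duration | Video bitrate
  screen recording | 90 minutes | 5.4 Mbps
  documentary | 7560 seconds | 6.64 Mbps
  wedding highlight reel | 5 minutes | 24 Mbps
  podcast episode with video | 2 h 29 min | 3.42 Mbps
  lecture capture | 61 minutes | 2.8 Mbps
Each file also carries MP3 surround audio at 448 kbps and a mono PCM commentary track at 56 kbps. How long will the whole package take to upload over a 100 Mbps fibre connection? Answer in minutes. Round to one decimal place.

Audio total: 448 + 56 = 504 kbps = 0.504 Mbps.
screen recording: 5.904 Mbps × 5400 s = 31881.6 Mb
documentary: 7.144 Mbps × 7560 s = 54008.6 Mb
wedding highlight reel: 24.504 Mbps × 300 s = 7351.2 Mb
podcast episode with video: 3.924 Mbps × 8940 s = 35080.6 Mb
lecture capture: 3.304 Mbps × 3660 s = 12092.6 Mb
Total: 140414.6 Mb = 17551.8 MB.
At 100 Mbps: 140414.6 / 100 = 1404 s ≈ 23.4 minutes.

23.4 minutes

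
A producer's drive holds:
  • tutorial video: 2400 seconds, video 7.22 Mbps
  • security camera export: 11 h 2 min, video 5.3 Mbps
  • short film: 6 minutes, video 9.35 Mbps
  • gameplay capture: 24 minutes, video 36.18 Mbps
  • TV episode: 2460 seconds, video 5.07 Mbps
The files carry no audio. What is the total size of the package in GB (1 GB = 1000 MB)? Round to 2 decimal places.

tutorial video: 7.220 Mbps × 2400 s = 17328.0 Mb
security camera export: 5.300 Mbps × 39720 s = 210516.0 Mb
short film: 9.350 Mbps × 360 s = 3366.0 Mb
gameplay capture: 36.180 Mbps × 1440 s = 52099.2 Mb
TV episode: 5.070 Mbps × 2460 s = 12472.2 Mb
Total: 295781.4 Mb = 36972.7 MB.
= 36.97 GB.

36.97 GB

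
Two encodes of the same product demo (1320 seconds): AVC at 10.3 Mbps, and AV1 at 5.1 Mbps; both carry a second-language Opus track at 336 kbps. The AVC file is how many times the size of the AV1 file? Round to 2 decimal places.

1.96

Audio: 336 kbps = 0.336 Mbps.
AVC: 10.636 Mbps × 1320 s = 14039.5 Mb = 1.634 GiB.
AV1: 5.436 Mbps × 1320 s = 7175.5 Mb = 0.835 GiB.
Ratio: 1.634 / 0.835 = 1.957.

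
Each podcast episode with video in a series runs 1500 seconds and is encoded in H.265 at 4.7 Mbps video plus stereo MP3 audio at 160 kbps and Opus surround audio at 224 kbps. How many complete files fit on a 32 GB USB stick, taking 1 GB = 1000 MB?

33

Audio total: 160 + 224 = 384 kbps = 0.384 Mbps.
Total bitrate: 5.084 Mbps.
Per item: 5.084 Mbps × 1500 s = 7,626 Mb = 953.2 MB.
Capacity: 32 GB = 256,000 Mb; 33.57 items → 33 complete.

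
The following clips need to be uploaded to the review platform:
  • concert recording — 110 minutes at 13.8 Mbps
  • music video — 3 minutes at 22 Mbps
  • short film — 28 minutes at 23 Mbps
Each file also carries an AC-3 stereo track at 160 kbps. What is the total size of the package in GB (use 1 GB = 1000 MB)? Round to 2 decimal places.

Audio: 160 kbps = 0.160 Mbps.
concert recording: 13.960 Mbps × 6600 s = 92136.0 Mb
music video: 22.160 Mbps × 180 s = 3988.8 Mb
short film: 23.160 Mbps × 1680 s = 38908.8 Mb
Total: 135033.6 Mb = 16879.2 MB.
= 16.88 GB.

16.88 GB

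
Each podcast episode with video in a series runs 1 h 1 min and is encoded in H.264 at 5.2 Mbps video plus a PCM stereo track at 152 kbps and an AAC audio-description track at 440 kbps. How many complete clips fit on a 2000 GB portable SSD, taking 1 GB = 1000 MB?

754

1 h 1 min = 61 min = 3660 s
Audio total: 152 + 440 = 592 kbps = 0.592 Mbps.
Total bitrate: 5.792 Mbps.
Per item: 5.792 Mbps × 3660 s = 21,199 Mb = 2,650 MB.
Capacity: 2000 GB = 16,000,000 Mb; 754.76 items → 754 complete.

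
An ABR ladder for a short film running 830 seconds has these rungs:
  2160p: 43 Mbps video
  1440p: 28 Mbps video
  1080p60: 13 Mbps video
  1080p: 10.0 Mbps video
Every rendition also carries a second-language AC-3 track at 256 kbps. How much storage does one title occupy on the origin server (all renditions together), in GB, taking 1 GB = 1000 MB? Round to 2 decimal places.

Audio: 256 kbps = 0.256 Mbps.
Sum of rendition bitrates: (43+0.256) + (28+0.256) + (13+0.256) + (10.0+0.256) = 95.024 Mbps.
× 830 s = 78,870 Mb = 9,859 MB = 9.859 GB.

9.86 GB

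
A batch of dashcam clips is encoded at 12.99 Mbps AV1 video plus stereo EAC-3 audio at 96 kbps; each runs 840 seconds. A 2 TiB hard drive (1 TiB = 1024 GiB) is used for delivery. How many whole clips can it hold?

Audio: 96 kbps = 0.096 Mbps.
Total bitrate: 13.086 Mbps.
Per item: 13.086 Mbps × 840 s = 10,992 Mb = 1,374 MB.
Capacity: 2 TiB = 17,592,186 Mb; 1600.42 items → 1600 complete.

1600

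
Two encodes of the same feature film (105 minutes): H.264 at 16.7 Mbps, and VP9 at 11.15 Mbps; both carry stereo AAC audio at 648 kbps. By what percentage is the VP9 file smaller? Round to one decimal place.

105 min = 6300 s
Audio: 648 kbps = 0.648 Mbps.
H.264: 17.348 Mbps × 6300 s = 109292.4 Mb = 13.662 GB.
VP9: 11.798 Mbps × 6300 s = 74327.4 Mb = 9.291 GB.
Reduction: (1 − 9.291/13.662) × 100 = 31.99%.

32.0%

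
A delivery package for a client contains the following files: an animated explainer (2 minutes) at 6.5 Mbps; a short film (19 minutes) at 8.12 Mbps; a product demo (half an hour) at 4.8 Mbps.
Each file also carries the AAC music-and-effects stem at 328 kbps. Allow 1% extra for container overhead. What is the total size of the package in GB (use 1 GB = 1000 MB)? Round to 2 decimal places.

2.48 GB

Audio: 328 kbps = 0.328 Mbps.
animated explainer: 6.828 Mbps × 120 s × 1.01 = 827.6 Mb
short film: 8.448 Mbps × 1140 s × 1.01 = 9727.0 Mb
product demo: 5.128 Mbps × 1800 s × 1.01 = 9322.7 Mb
Total: 19877.3 Mb = 2484.7 MB.
= 2.485 GB.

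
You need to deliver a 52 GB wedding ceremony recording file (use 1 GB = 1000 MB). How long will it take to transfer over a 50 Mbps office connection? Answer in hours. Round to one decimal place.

2.3 hours

File: 52 GB = 416000.0 Mb.
At 50 Mbps: 416000.0 / 50 = 8320.0 s ≈ 2.31 hours.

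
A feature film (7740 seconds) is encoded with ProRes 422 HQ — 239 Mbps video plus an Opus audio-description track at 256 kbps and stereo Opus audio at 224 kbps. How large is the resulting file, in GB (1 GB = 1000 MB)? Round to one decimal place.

231.7 GB

Audio total: 256 + 224 = 480 kbps = 0.480 Mbps.
Total bitrate: 239 + 0.480 = 239.480 Mbps.
Stream data: 239.480 Mbps × 7740 s = 1853575.2 Mb.
1,853,575 Mb ÷ 8 = 231,697 MB → 231.7 GB.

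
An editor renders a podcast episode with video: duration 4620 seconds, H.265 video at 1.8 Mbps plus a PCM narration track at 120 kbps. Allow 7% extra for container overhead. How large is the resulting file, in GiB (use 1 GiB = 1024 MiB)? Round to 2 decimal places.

1.10 GiB

Audio: 120 kbps = 0.120 Mbps.
Total bitrate: 1.8 + 0.120 = 1.920 Mbps.
Stream data: 1.920 Mbps × 4620 s = 8870.4 Mb.
With 7% container overhead: ×1.07.
9,491 Mb = 1,186,416,000 bytes ÷ 1,073,741,824 = 1.105 GiB.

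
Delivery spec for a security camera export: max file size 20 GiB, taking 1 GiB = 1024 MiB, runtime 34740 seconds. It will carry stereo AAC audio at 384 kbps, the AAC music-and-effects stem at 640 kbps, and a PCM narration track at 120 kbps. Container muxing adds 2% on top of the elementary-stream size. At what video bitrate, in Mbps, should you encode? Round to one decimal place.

Budget: 20 GiB = 171798.7 Mb.
Stream payload after overhead: 171798.7 / 1.02 = 168430.1 Mb.
Total bitrate budget: 168430.1 Mb / 34740 s = 4.848 Mbps.
Audio total: 384 + 640 + 120 = 1144 kbps = 1.144 Mbps.
Video: 4.848 − 1.144 = 3.704 Mbps.

3.7 Mbps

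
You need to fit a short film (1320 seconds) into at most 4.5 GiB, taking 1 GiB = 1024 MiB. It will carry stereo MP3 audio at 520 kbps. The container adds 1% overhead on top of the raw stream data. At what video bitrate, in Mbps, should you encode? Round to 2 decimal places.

28.47 Mbps

Budget: 4.5 GiB = 38654.7 Mb.
Stream payload after overhead: 38654.7 / 1.01 = 38272.0 Mb.
Total bitrate budget: 38272.0 Mb / 1320 s = 28.994 Mbps.
Audio: 520 kbps = 0.520 Mbps.
Video: 28.994 − 0.520 = 28.474 Mbps.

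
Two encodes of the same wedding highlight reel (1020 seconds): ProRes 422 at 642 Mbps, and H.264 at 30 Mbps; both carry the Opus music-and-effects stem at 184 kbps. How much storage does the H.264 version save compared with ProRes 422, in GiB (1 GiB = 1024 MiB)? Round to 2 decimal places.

Audio: 184 kbps = 0.184 Mbps.
ProRes 422: 642.184 Mbps × 1020 s = 655027.7 Mb = 76.255 GiB.
H.264: 30.184 Mbps × 1020 s = 30787.7 Mb = 3.584 GiB.
Saving: 76.255 − 3.584 = 72.671 GiB.

72.67 GiB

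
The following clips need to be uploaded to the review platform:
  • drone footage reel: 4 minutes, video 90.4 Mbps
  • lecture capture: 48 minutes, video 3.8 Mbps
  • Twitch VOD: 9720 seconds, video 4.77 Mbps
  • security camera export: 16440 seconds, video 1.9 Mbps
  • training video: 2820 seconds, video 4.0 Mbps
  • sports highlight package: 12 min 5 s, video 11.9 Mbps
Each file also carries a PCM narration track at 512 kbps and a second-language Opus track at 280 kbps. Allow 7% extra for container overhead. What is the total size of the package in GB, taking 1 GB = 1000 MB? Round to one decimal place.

Audio total: 512 + 280 = 792 kbps = 0.792 Mbps.
drone footage reel: 91.192 Mbps × 240 s × 1.07 = 23418.1 Mb
lecture capture: 4.592 Mbps × 2880 s × 1.07 = 14150.7 Mb
Twitch VOD: 5.562 Mbps × 9720 s × 1.07 = 57847.0 Mb
security camera export: 2.692 Mbps × 16440 s × 1.07 = 47354.4 Mb
training video: 4.792 Mbps × 2820 s × 1.07 = 14459.4 Mb
sports highlight package: 12.692 Mbps × 725 s × 1.07 = 9845.8 Mb
Total: 167075.5 Mb = 20884.4 MB.
= 20.88 GB.

20.9 GB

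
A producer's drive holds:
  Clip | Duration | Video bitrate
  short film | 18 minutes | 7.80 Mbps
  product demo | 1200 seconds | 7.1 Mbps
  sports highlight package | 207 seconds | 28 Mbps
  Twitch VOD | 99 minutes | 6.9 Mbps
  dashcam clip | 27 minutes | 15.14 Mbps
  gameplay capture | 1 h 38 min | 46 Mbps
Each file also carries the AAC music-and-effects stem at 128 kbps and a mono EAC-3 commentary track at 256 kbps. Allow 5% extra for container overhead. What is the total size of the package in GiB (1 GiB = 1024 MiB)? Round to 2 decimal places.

Audio total: 128 + 256 = 384 kbps = 0.384 Mbps.
short film: 8.184 Mbps × 1080 s × 1.05 = 9280.7 Mb
product demo: 7.484 Mbps × 1200 s × 1.05 = 9429.8 Mb
sports highlight package: 28.384 Mbps × 207 s × 1.05 = 6169.3 Mb
Twitch VOD: 7.284 Mbps × 5940 s × 1.05 = 45430.3 Mb
dashcam clip: 15.524 Mbps × 1620 s × 1.05 = 26406.3 Mb
gameplay capture: 46.384 Mbps × 5880 s × 1.05 = 286374.8 Mb
Total: 383091.2 Mb = 47886.4 MB.
= 44.60 GiB.

44.60 GiB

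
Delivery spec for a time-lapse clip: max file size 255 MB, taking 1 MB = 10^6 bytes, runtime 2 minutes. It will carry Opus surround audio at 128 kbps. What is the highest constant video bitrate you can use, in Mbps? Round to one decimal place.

16.9 Mbps

Budget: 255 MB = 2040.0 Mb.
2 min = 120 s
Total bitrate budget: 2040.0 Mb / 120 s = 17.000 Mbps.
Audio: 128 kbps = 0.128 Mbps.
Video: 17.000 − 0.128 = 16.872 Mbps.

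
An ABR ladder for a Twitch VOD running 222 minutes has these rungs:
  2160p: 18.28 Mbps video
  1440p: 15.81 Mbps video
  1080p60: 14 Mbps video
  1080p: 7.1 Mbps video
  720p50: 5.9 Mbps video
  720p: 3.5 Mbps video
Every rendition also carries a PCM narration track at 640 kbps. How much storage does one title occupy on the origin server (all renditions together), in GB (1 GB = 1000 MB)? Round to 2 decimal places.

222 min = 13320 s
Audio: 640 kbps = 0.640 Mbps.
Sum of rendition bitrates: (18.28+0.640) + (15.81+0.640) + (14+0.640) + (7.1+0.640) + (5.9+0.640) + (3.5+0.640) = 68.430 Mbps.
× 13320 s = 911,488 Mb = 113,936 MB = 113.9 GB.

113.94 GB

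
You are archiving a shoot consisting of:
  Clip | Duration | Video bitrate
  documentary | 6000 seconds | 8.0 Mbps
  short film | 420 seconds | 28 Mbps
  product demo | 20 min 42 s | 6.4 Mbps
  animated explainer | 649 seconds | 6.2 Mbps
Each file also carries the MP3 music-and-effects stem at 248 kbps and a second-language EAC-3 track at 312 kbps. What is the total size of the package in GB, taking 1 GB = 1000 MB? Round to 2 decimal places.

Audio total: 248 + 312 = 560 kbps = 0.560 Mbps.
documentary: 8.560 Mbps × 6000 s = 51360.0 Mb
short film: 28.560 Mbps × 420 s = 11995.2 Mb
product demo: 6.960 Mbps × 1242 s = 8644.3 Mb
animated explainer: 6.760 Mbps × 649 s = 4387.2 Mb
Total: 76386.8 Mb = 9548.3 MB.
= 9.548 GB.

9.55 GB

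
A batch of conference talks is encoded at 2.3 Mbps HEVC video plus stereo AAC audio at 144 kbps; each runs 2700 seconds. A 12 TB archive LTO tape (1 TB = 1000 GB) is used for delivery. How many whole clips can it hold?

Audio: 144 kbps = 0.144 Mbps.
Total bitrate: 2.444 Mbps.
Per item: 2.444 Mbps × 2700 s = 6,599 Mb = 824.9 MB.
Capacity: 12 TB = 96,000,000 Mb; 14548.10 items → 14548 complete.

14548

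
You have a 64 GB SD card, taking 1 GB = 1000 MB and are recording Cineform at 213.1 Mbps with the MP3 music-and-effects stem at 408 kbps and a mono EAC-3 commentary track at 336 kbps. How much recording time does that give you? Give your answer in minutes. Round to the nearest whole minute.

Audio total: 408 + 336 = 744 kbps = 0.744 Mbps.
Total bitrate: 213.1 + 0.744 = 213.844 Mbps.
Capacity: 64 GB = 512,000 Mb.
Recording time: 512,000 / 213.844 = 2,394 s ≈ 39.9 minutes.

40 minutes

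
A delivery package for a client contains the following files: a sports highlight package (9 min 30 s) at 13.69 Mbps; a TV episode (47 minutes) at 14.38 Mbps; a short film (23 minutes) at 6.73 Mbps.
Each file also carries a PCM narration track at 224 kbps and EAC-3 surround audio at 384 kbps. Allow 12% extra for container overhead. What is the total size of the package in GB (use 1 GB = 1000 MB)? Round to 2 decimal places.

Audio total: 224 + 384 = 608 kbps = 0.608 Mbps.
sports highlight package: 14.298 Mbps × 570 s × 1.12 = 9127.8 Mb
TV episode: 14.988 Mbps × 2820 s × 1.12 = 47338.1 Mb
short film: 7.338 Mbps × 1380 s × 1.12 = 11341.6 Mb
Total: 67807.6 Mb = 8475.9 MB.
= 8.476 GB.

8.48 GB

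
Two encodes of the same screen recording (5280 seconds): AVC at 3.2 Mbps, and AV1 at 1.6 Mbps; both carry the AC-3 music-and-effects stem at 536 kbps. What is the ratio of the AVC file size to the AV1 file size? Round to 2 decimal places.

Audio: 536 kbps = 0.536 Mbps.
AVC: 3.736 Mbps × 5280 s = 19726.1 Mb = 2.466 GB.
AV1: 2.136 Mbps × 5280 s = 11278.1 Mb = 1.410 GB.
Ratio: 2.466 / 1.410 = 1.749.

1.75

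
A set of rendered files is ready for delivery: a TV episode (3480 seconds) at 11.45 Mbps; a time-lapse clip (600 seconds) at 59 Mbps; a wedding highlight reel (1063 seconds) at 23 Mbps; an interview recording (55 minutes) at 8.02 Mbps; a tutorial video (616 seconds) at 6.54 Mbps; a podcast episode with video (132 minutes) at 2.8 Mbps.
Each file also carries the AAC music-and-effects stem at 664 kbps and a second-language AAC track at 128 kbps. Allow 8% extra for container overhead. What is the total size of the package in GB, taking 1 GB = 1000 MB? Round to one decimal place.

Audio total: 664 + 128 = 792 kbps = 0.792 Mbps.
TV episode: 12.242 Mbps × 3480 s × 1.08 = 46010.3 Mb
time-lapse clip: 59.792 Mbps × 600 s × 1.08 = 38745.2 Mb
wedding highlight reel: 23.792 Mbps × 1063 s × 1.08 = 27314.2 Mb
interview recording: 8.812 Mbps × 3300 s × 1.08 = 31406.0 Mb
tutorial video: 7.332 Mbps × 616 s × 1.08 = 4877.8 Mb
podcast episode with video: 3.592 Mbps × 7920 s × 1.08 = 30724.5 Mb
Total: 179078.0 Mb = 22384.8 MB.
= 22.38 GB.

22.4 GB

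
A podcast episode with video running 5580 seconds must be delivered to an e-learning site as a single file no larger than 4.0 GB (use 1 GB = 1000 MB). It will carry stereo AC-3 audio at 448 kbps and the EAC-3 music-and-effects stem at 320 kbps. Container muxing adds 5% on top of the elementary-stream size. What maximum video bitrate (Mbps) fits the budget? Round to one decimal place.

4.7 Mbps

Budget: 4.0 GB = 32000.0 Mb.
Stream payload after overhead: 32000.0 / 1.05 = 30476.2 Mb.
Total bitrate budget: 30476.2 Mb / 5580 s = 5.462 Mbps.
Audio total: 448 + 320 = 768 kbps = 0.768 Mbps.
Video: 5.462 − 0.768 = 4.694 Mbps.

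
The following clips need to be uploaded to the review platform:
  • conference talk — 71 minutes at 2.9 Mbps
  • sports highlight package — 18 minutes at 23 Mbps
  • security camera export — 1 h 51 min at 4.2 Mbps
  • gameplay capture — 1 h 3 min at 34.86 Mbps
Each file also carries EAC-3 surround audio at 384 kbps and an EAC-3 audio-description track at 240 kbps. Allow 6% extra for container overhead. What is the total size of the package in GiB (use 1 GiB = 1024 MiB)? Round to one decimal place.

25.5 GiB

Audio total: 384 + 240 = 624 kbps = 0.624 Mbps.
conference talk: 3.524 Mbps × 4260 s × 1.06 = 15913.0 Mb
sports highlight package: 23.624 Mbps × 1080 s × 1.06 = 27044.8 Mb
security camera export: 4.824 Mbps × 6660 s × 1.06 = 34055.5 Mb
gameplay capture: 35.484 Mbps × 3780 s × 1.06 = 142177.3 Mb
Total: 219190.5 Mb = 27398.8 MB.
= 25.52 GiB.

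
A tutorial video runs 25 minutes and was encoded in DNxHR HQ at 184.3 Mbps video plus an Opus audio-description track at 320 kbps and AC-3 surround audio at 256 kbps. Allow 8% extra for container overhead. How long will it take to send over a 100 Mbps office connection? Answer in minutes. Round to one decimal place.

25 min = 1500 s
Audio total: 320 + 256 = 576 kbps = 0.576 Mbps.
Total bitrate: 184.876 Mbps.
File: 184.876 Mbps × 1500 s = 277314.0 Mb.
With 8% container overhead: ×1.08. → 299499.1 Mb.
At 100 Mbps: 299499.1 / 100 = 2995.0 s ≈ 49.9 minutes.

49.9 minutes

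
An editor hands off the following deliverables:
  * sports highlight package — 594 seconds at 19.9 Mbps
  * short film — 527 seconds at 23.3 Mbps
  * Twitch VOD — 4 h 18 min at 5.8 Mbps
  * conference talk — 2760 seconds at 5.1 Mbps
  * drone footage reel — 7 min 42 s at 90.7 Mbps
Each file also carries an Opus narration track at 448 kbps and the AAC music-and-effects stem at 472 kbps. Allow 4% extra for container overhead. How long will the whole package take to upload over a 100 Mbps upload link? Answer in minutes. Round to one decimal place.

32.6 minutes

Audio total: 448 + 472 = 920 kbps = 0.920 Mbps.
sports highlight package: 20.820 Mbps × 594 s × 1.04 = 12861.8 Mb
short film: 24.220 Mbps × 527 s × 1.04 = 13274.5 Mb
Twitch VOD: 6.720 Mbps × 15480 s × 1.04 = 108186.6 Mb
conference talk: 6.020 Mbps × 2760 s × 1.04 = 17279.8 Mb
drone footage reel: 91.620 Mbps × 462 s × 1.04 = 44021.6 Mb
Total: 195624.3 Mb = 24453.0 MB.
At 100 Mbps: 195624.3 / 100 = 1956 s ≈ 32.6 minutes.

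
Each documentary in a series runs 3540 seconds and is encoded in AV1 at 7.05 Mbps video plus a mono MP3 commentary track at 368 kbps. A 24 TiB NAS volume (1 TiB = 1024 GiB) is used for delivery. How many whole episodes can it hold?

8039

Audio: 368 kbps = 0.368 Mbps.
Total bitrate: 7.418 Mbps.
Per item: 7.418 Mbps × 3540 s = 26,260 Mb = 3,282 MB.
Capacity: 24 TiB = 211,106,233 Mb; 8039.17 items → 8039 complete.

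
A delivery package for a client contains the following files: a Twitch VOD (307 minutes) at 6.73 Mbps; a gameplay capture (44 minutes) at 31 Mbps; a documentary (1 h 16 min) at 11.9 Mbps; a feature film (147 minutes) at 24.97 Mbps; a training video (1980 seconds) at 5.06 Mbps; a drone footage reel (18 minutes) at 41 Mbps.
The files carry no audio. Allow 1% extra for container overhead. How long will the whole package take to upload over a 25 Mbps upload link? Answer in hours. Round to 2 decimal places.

Twitch VOD: 6.730 Mbps × 18420 s × 1.01 = 125206.3 Mb
gameplay capture: 31.000 Mbps × 2640 s × 1.01 = 82658.4 Mb
documentary: 11.900 Mbps × 4560 s × 1.01 = 54806.6 Mb
feature film: 24.970 Mbps × 8820 s × 1.01 = 222437.8 Mb
training video: 5.060 Mbps × 1980 s × 1.01 = 10119.0 Mb
drone footage reel: 41.000 Mbps × 1080 s × 1.01 = 44722.8 Mb
Total: 539950.8 Mb = 67493.9 MB.
At 25 Mbps: 539950.8 / 25 = 21598 s ≈ 6 hours.

6.00 hours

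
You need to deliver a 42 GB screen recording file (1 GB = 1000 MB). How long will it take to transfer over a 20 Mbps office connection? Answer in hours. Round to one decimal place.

File: 42 GB = 336000.0 Mb.
At 20 Mbps: 336000.0 / 20 = 16800.0 s ≈ 4.67 hours.

4.7 hours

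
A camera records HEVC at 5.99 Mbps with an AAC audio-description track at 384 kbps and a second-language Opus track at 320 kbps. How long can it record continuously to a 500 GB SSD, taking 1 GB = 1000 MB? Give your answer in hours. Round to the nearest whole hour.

Audio total: 384 + 320 = 704 kbps = 0.704 Mbps.
Total bitrate: 5.99 + 0.704 = 6.694 Mbps.
Capacity: 500 GB = 4,000,000 Mb.
Recording time: 4,000,000 / 6.694 = 597,550 s ≈ 166 hours.

166 hours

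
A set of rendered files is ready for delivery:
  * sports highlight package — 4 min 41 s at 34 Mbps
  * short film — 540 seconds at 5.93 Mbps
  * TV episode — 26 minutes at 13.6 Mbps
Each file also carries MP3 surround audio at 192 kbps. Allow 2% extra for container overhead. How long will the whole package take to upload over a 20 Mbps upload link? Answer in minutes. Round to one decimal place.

29.3 minutes

Audio: 192 kbps = 0.192 Mbps.
sports highlight package: 34.192 Mbps × 281 s × 1.02 = 9800.1 Mb
short film: 6.122 Mbps × 540 s × 1.02 = 3372.0 Mb
TV episode: 13.792 Mbps × 1560 s × 1.02 = 21945.8 Mb
Total: 35117.9 Mb = 4389.7 MB.
At 20 Mbps: 35117.9 / 20 = 1756 s ≈ 29.3 minutes.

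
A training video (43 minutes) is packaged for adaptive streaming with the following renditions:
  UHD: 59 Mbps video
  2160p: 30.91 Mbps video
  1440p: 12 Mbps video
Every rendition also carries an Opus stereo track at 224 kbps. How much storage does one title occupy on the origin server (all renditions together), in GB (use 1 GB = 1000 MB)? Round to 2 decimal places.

43 min = 2580 s
Audio: 224 kbps = 0.224 Mbps.
Sum of rendition bitrates: (59+0.224) + (30.91+0.224) + (12+0.224) = 102.582 Mbps.
× 2580 s = 264,662 Mb = 33,083 MB = 33.08 GB.

33.08 GB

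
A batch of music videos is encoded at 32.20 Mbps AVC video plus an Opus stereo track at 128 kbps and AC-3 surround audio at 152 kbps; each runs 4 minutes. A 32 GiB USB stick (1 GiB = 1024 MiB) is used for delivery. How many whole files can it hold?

35

4 min = 240 s
Audio total: 128 + 152 = 280 kbps = 0.280 Mbps.
Total bitrate: 32.480 Mbps.
Per item: 32.480 Mbps × 240 s = 7,795 Mb = 974.4 MB.
Capacity: 32 GiB = 274,878 Mb; 35.26 items → 35 complete.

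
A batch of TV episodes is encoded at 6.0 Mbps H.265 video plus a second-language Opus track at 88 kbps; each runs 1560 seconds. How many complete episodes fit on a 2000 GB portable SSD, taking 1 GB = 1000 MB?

Audio: 88 kbps = 0.088 Mbps.
Total bitrate: 6.088 Mbps.
Per item: 6.088 Mbps × 1560 s = 9,497 Mb = 1,187 MB.
Capacity: 2000 GB = 16,000,000 Mb; 1684.69 items → 1684 complete.

1684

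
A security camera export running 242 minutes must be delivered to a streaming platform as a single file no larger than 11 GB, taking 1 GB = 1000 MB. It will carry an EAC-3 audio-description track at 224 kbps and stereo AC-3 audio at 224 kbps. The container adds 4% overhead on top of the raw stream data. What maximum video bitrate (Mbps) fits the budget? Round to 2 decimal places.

Budget: 11 GB = 88000.0 Mb.
Stream payload after overhead: 88000.0 / 1.04 = 84615.4 Mb.
242 min = 14520 s
Total bitrate budget: 84615.4 Mb / 14520 s = 5.828 Mbps.
Audio total: 224 + 224 = 448 kbps = 0.448 Mbps.
Video: 5.828 − 0.448 = 5.380 Mbps.

5.38 Mbps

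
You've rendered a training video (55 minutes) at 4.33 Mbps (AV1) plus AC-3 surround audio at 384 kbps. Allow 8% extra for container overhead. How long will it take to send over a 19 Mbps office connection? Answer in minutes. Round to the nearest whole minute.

15 minutes

55 min = 3300 s
Audio: 384 kbps = 0.384 Mbps.
Total bitrate: 4.714 Mbps.
File: 4.714 Mbps × 3300 s = 15556.2 Mb.
With 8% container overhead: ×1.08. → 16800.7 Mb.
At 19 Mbps: 16800.7 / 19 = 884.2 s ≈ 14.7 minutes.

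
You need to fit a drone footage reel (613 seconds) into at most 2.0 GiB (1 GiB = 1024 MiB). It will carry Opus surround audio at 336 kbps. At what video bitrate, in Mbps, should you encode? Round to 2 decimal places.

27.69 Mbps

Budget: 2.0 GiB = 17179.9 Mb.
Total bitrate budget: 17179.9 Mb / 613 s = 28.026 Mbps.
Audio: 336 kbps = 0.336 Mbps.
Video: 28.026 − 0.336 = 27.690 Mbps.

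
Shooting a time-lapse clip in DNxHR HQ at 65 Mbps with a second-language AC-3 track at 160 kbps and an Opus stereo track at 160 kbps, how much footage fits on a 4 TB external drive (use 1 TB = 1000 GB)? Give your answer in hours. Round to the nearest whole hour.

136 hours

Audio total: 160 + 160 = 320 kbps = 0.320 Mbps.
Total bitrate: 65 + 0.320 = 65.320 Mbps.
Capacity: 4 TB = 32,000,000 Mb.
Recording time: 32,000,000 / 65.320 = 489,896 s ≈ 136 hours.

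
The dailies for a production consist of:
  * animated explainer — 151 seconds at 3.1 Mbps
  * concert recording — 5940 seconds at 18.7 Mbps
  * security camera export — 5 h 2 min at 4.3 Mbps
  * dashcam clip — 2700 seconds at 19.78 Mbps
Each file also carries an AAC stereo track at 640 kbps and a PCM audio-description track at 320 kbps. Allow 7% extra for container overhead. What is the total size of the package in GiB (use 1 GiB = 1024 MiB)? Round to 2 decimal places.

Audio total: 640 + 320 = 960 kbps = 0.960 Mbps.
animated explainer: 4.060 Mbps × 151 s × 1.07 = 656.0 Mb
concert recording: 19.660 Mbps × 5940 s × 1.07 = 124955.0 Mb
security camera export: 5.260 Mbps × 18120 s × 1.07 = 101983.0 Mb
dashcam clip: 20.740 Mbps × 2700 s × 1.07 = 59917.9 Mb
Total: 287511.8 Mb = 35939.0 MB.
= 33.47 GiB.

33.47 GiB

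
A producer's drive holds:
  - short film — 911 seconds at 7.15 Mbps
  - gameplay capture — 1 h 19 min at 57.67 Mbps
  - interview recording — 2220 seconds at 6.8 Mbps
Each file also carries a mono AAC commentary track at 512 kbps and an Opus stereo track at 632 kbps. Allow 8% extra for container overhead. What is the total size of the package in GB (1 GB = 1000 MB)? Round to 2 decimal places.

Audio total: 512 + 632 = 1144 kbps = 1.144 Mbps.
short film: 8.294 Mbps × 911 s × 1.08 = 8160.3 Mb
gameplay capture: 58.814 Mbps × 4740 s × 1.08 = 301080.6 Mb
interview recording: 7.944 Mbps × 2220 s × 1.08 = 19046.5 Mb
Total: 328287.5 Mb = 41035.9 MB.
= 41.04 GB.

41.04 GB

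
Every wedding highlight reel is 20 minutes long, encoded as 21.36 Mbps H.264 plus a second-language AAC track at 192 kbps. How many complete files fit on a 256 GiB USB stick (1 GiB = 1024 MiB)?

85

20 min = 1200 s
Audio: 192 kbps = 0.192 Mbps.
Total bitrate: 21.552 Mbps.
Per item: 21.552 Mbps × 1200 s = 25,862 Mb = 3,233 MB.
Capacity: 256 GiB = 2,199,023 Mb; 85.03 items → 85 complete.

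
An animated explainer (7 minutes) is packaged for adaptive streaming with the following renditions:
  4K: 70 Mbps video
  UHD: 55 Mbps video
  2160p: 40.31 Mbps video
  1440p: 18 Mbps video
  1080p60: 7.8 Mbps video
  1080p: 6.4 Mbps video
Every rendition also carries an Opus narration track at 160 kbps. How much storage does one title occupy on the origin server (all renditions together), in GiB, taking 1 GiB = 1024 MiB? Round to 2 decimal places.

7 min = 420 s
Audio: 160 kbps = 0.160 Mbps.
Sum of rendition bitrates: (70+0.160) + (55+0.160) + (40.31+0.160) + (18+0.160) + (7.8+0.160) + (6.4+0.160) = 198.470 Mbps.
× 420 s = 83,357 Mb = 10,420 MB = 9.704 GiB.

9.70 GiB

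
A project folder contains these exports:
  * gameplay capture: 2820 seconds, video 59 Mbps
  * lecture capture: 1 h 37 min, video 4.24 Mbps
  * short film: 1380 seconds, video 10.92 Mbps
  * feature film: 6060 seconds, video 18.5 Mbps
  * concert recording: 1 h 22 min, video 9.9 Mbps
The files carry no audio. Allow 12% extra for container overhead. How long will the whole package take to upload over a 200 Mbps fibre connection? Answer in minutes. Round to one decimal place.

gameplay capture: 59.000 Mbps × 2820 s × 1.12 = 186345.6 Mb
lecture capture: 4.240 Mbps × 5820 s × 1.12 = 27638.0 Mb
short film: 10.920 Mbps × 1380 s × 1.12 = 16878.0 Mb
feature film: 18.500 Mbps × 6060 s × 1.12 = 125563.2 Mb
concert recording: 9.900 Mbps × 4920 s × 1.12 = 54553.0 Mb
Total: 410977.7 Mb = 51372.2 MB.
At 200 Mbps: 410977.7 / 200 = 2055 s ≈ 34.2 minutes.

34.2 minutes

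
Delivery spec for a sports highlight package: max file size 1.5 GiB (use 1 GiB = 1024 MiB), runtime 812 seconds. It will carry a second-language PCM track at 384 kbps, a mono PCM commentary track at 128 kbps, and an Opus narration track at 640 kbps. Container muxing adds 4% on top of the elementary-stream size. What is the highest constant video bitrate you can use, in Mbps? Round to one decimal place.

14.1 Mbps

Budget: 1.5 GiB = 12884.9 Mb.
Stream payload after overhead: 12884.9 / 1.04 = 12389.3 Mb.
Total bitrate budget: 12389.3 Mb / 812 s = 15.258 Mbps.
Audio total: 384 + 128 + 640 = 1152 kbps = 1.152 Mbps.
Video: 15.258 − 1.152 = 14.106 Mbps.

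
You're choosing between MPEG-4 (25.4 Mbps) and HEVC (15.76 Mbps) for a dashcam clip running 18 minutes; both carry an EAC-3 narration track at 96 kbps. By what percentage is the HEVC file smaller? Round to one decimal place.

18 min = 1080 s
Audio: 96 kbps = 0.096 Mbps.
MPEG-4: 25.496 Mbps × 1080 s = 27535.7 Mb = 3.442 GB.
HEVC: 15.856 Mbps × 1080 s = 17124.5 Mb = 2.141 GB.
Reduction: (1 − 2.141/3.442) × 100 = 37.81%.

37.8%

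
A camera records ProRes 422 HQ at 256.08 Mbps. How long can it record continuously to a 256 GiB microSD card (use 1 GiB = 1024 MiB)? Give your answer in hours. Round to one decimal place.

2.4 hours

Capacity: 256 GiB = 2,199,023 Mb.
Recording time: 2,199,023 / 256.080 = 8,587 s ≈ 2.39 hours.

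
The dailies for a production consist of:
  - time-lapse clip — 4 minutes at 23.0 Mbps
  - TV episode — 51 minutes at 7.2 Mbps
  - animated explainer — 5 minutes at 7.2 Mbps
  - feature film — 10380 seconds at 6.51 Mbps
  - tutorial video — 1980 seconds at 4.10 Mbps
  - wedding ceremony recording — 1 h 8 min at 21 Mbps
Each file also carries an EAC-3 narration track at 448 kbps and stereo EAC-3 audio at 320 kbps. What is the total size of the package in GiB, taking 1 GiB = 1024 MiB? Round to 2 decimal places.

Audio total: 448 + 320 = 768 kbps = 0.768 Mbps.
time-lapse clip: 23.768 Mbps × 240 s = 5704.3 Mb
TV episode: 7.968 Mbps × 3060 s = 24382.1 Mb
animated explainer: 7.968 Mbps × 300 s = 2390.4 Mb
feature film: 7.278 Mbps × 10380 s = 75545.6 Mb
tutorial video: 4.868 Mbps × 1980 s = 9638.6 Mb
wedding ceremony recording: 21.768 Mbps × 4080 s = 88813.4 Mb
Total: 206474.5 Mb = 25809.3 MB.
= 24.04 GiB.

24.04 GiB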